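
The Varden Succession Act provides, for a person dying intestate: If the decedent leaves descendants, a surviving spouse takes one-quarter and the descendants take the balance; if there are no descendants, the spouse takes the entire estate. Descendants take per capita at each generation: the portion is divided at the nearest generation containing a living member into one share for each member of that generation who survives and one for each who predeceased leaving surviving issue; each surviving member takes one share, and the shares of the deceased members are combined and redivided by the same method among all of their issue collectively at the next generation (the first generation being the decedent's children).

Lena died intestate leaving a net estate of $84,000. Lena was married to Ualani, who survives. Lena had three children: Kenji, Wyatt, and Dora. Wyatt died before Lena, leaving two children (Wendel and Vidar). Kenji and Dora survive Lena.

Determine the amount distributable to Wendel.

Wendel receives $10,500.

Ualani takes one-quarter of $84,000 = $21,000. The remaining $63,000 passes to the descendants.
The descendants' portion ($63,000) is divided at the children's generation into 3 shares of $21,000. Kenji and Dora each take $21,000. The remaining share for the deceased Wyatt ($21,000) is carried to the next generation.
That pool ($21,000) is divided at the grandchildren's generation equally among Wendel and Vidar: $10,500 each.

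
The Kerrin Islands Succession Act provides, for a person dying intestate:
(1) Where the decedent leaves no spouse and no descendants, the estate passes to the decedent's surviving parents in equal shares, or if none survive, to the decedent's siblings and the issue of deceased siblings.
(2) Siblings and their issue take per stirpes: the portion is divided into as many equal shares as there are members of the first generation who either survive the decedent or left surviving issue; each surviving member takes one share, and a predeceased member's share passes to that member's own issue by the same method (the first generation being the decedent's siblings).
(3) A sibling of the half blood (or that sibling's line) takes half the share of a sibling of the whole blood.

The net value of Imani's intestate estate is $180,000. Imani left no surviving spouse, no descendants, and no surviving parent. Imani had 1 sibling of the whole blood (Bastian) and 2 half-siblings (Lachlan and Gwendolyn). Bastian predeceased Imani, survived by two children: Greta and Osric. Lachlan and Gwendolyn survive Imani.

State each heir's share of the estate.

The entire $180,000 passes to the siblings and their issue.
Counting each half-blood sibling's line as half a unit, there are 2 units in $180,000, so one unit is $90,000. Whole-blood lines (Bastian) take $90,000 each; half-blood lines (Lachlan and Gwendolyn) take $45,000 each.
Bastian's share ($90,000) is divided into 2 shares of $45,000: Greta and Osric each take $45,000.

Lachlan: $45,000; Gwendolyn: $45,000; Greta: $45,000; Osric: $45,000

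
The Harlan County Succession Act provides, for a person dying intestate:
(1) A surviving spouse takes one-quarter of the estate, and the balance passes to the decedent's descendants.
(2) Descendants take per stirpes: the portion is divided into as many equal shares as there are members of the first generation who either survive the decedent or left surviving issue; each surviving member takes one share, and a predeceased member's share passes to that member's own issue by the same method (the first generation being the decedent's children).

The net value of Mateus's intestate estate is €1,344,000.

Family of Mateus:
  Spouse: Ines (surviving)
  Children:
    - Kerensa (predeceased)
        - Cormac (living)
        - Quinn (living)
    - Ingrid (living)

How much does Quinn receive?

Ines takes one-quarter of €1,344,000 = €336,000. The remaining €1,008,000 passes to the descendants.
The descendants' portion (€1,008,000) is divided into 2 shares of €504,000: Ingrid takes €504,000; Kerensa's €504,000 share passes to Kerensa's issue.
Kerensa's share (€504,000) is divided into 2 shares of €252,000: Cormac and Quinn each take €252,000.

Quinn receives €252,000.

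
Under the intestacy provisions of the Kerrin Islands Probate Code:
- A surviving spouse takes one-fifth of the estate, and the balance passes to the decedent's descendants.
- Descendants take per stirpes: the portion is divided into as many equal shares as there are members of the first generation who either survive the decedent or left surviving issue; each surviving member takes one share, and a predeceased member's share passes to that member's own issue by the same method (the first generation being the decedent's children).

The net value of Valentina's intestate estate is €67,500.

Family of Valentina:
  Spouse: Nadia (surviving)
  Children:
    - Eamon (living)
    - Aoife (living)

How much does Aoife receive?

Nadia takes one-fifth of €67,500 = €13,500. The remaining €54,000 passes to the descendants.
The descendants' portion (€54,000) is divided into 2 shares of €27,000: Eamon and Aoife each take €27,000.

Aoife receives €27,000.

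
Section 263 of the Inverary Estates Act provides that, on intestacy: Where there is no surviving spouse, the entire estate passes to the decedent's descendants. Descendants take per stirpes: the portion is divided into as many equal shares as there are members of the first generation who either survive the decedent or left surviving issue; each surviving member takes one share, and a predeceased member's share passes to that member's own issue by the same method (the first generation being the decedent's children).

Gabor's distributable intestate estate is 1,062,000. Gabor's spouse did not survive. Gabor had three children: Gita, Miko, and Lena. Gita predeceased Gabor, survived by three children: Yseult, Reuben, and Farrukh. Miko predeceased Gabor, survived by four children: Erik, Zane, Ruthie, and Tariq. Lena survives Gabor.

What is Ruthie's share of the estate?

Ruthie receives 88,500.

The entire 1,062,000 passes to the descendants.
That amount (1,062,000) is divided into 3 shares of 354,000: Lena takes 354,000; Gita's 354,000 share passes to Gita's issue; Miko's 354,000 share passes to Miko's issue.
Gita's share (354,000) is divided into 3 shares of 118,000: Yseult, Reuben, and Farrukh each take 118,000.
Miko's share (354,000) is divided into 4 shares of 88,500: Erik, Zane, Ruthie, and Tariq each take 88,500.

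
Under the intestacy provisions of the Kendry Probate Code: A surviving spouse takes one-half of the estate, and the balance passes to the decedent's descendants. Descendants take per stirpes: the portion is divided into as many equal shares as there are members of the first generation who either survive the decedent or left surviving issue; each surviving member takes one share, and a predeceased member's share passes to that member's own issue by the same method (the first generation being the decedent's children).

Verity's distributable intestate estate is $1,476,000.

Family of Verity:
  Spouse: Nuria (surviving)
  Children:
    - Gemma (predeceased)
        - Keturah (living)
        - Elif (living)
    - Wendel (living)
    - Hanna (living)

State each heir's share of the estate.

Nuria takes one-half of $1,476,000 = $738,000. The remaining $738,000 passes to the descendants.
The descendants' portion ($738,000) is divided into 3 shares of $246,000: Wendel and Hanna each take $246,000; Gemma's $246,000 share passes to Gemma's issue.
Gemma's share ($246,000) is divided into 2 shares of $123,000: Keturah and Elif each take $123,000.

Nuria: $738,000; Keturah: $123,000; Elif: $123,000; Wendel: $246,000; Hanna: $246,000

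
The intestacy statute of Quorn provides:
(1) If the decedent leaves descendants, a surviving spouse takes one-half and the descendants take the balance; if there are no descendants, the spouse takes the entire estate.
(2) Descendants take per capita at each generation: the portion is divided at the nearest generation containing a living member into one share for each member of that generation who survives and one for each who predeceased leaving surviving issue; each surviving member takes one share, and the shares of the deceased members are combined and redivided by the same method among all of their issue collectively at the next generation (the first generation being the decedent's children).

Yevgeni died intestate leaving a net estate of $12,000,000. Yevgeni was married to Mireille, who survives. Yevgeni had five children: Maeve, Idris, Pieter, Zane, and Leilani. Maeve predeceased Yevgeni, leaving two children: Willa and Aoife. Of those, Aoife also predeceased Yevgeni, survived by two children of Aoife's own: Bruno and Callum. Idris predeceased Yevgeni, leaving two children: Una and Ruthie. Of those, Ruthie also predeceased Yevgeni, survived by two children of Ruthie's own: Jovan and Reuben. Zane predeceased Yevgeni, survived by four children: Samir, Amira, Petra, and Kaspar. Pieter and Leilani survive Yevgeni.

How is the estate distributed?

Mireille takes one-half of $12,000,000 = $6,000,000. The remaining $6,000,000 passes to the descendants.
The descendants' portion ($6,000,000) is divided at the children's generation into 5 shares of $1,200,000. Pieter and Leilani each take $1,200,000. The 3 shares of the deceased (Maeve, Idris, and Zane) are combined into a pool of $3,600,000.
That pool ($3,600,000) is divided at the grandchildren's generation into 8 shares of $450,000. Willa, Una, Samir, Amira, Petra, and Kaspar each take $450,000. The 2 shares of the deceased (Aoife and Ruthie) are combined into a pool of $900,000.
That pool ($900,000) is divided at the great-grandchildren's generation equally among Bruno, Callum, Jovan, and Reuben: $225,000 each.

Mireille: $6,000,000; Willa: $450,000; Bruno: $225,000; Callum: $225,000; Una: $450,000; Jovan: $225,000; Reuben: $225,000; Pieter: $1,200,000; Samir: $450,000; Amira: $450,000; Petra: $450,000; Kaspar: $450,000; Leilani: $1,200,000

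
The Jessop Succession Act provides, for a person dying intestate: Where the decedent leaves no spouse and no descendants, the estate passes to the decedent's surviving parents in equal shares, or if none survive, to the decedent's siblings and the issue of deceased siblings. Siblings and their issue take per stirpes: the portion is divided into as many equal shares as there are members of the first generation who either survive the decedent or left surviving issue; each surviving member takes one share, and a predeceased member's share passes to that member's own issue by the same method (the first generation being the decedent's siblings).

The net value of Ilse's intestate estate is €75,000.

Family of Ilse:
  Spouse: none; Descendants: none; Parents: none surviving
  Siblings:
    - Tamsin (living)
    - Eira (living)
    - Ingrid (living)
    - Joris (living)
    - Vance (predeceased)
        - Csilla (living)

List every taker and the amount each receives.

Tamsin: €15,000; Eira: €15,000; Ingrid: €15,000; Joris: €15,000; Csilla: €15,000

The entire €75,000 passes to the siblings and their issue.
That amount (€75,000) is divided into 5 shares of €15,000: Tamsin, Eira, Ingrid, and Joris each take €15,000; Vance's €15,000 share passes to Vance's issue.
Vance's share (€15,000) passes entirely to Csilla.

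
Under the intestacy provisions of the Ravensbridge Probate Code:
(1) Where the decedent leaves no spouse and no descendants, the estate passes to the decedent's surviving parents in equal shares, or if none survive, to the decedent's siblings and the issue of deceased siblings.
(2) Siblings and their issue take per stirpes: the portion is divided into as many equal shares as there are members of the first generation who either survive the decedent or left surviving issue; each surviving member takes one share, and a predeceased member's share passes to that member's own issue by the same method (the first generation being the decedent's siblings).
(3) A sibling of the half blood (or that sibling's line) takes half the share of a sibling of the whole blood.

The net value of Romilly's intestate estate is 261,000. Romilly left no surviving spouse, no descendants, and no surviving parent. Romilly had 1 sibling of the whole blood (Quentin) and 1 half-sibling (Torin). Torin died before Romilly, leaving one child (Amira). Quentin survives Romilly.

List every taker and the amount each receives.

Quentin: 174,000; Amira: 87,000

The entire 261,000 passes to the siblings and their issue.
Counting each half-blood sibling's line as half a unit, there are 3/2 units in 261,000, so one unit is 174,000. Whole-blood lines (Quentin) take 174,000 each; half-blood lines (Torin) take 87,000 each.
Torin's share (87,000) passes entirely to Amira.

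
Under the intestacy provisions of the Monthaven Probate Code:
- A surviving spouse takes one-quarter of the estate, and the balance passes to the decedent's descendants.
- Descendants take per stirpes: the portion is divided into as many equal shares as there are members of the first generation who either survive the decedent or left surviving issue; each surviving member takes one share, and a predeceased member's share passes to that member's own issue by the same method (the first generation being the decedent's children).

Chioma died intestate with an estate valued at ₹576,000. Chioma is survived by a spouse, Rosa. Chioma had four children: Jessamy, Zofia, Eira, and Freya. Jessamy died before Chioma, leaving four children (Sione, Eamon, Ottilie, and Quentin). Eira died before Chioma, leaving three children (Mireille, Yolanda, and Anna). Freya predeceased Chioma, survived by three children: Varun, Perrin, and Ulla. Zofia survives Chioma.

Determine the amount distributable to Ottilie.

Rosa takes one-quarter of ₹576,000 = ₹144,000. The remaining ₹432,000 passes to the descendants.
The descendants' portion (₹432,000) is divided into 4 shares of ₹108,000: Zofia takes ₹108,000; Jessamy's ₹108,000 share passes to Jessamy's issue; Eira's ₹108,000 share passes to Eira's issue; Freya's ₹108,000 share passes to Freya's issue.
Jessamy's share (₹108,000) is divided into 4 shares of ₹27,000: Sione, Eamon, Ottilie, and Quentin each take ₹27,000.
Eira's share (₹108,000) is divided into 3 shares of ₹36,000: Mireille, Yolanda, and Anna each take ₹36,000.
Freya's share (₹108,000) is divided into 3 shares of ₹36,000: Varun, Perrin, and Ulla each take ₹36,000.

Ottilie receives ₹27,000.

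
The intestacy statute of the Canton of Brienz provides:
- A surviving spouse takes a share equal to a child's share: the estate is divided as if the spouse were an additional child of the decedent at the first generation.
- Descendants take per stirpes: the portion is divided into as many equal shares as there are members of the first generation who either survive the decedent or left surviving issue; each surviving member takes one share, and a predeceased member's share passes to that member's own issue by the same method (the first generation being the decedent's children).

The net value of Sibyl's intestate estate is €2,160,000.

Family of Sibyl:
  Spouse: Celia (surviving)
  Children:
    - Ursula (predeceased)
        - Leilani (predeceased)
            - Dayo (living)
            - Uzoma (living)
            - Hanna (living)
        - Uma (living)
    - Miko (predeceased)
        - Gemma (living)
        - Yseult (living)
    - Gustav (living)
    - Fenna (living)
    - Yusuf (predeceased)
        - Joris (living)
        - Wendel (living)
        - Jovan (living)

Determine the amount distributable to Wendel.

The spouse counts as an additional share at the children's level, so there are 6 primary shares of €360,000. Celia takes one such share (€360,000).
The children's combined portion (€1,800,000) is divided into 5 shares of €360,000: Gustav and Fenna each take €360,000; Ursula's €360,000 share passes to Ursula's issue; Miko's €360,000 share passes to Miko's issue; Yusuf's €360,000 share passes to Yusuf's issue.
Ursula's share (€360,000) is divided into 2 shares of €180,000: Uma takes €180,000; Leilani's €180,000 share passes to Leilani's issue.
Leilani's share (€180,000) is divided into 3 shares of €60,000: Dayo, Uzoma, and Hanna each take €60,000.
Miko's share (€360,000) is divided into 2 shares of €180,000: Gemma and Yseult each take €180,000.
Yusuf's share (€360,000) is divided into 3 shares of €120,000: Joris, Wendel, and Jovan each take €120,000.

Wendel receives €120,000.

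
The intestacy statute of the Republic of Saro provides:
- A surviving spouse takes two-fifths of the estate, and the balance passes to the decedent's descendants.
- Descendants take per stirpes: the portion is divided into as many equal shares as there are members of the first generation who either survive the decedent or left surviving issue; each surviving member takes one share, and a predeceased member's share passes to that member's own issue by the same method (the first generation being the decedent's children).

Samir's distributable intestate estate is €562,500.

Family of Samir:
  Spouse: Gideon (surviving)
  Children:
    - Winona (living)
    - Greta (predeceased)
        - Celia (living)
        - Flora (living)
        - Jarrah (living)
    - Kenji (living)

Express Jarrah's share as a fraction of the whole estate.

Jarrah receives 1/15 of the estate.

Gideon takes two-fifths of €562,500 = €225,000. The remaining €337,500 passes to the descendants.
The descendants' portion (€337,500) is divided into 3 shares of €112,500: Winona and Kenji each take €112,500; Greta's €112,500 share passes to Greta's issue.
Greta's share (€112,500) is divided into 3 shares of €37,500: Celia, Flora, and Jarrah each take €37,500.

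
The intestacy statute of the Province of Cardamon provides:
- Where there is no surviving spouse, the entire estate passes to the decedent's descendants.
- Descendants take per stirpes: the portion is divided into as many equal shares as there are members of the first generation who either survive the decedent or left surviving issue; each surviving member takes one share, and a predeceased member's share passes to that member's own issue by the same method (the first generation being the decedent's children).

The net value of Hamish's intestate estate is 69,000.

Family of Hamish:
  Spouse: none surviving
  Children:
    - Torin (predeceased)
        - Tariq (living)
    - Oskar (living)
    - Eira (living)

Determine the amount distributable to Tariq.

Tariq receives 23,000.

The entire 69,000 passes to the descendants.
That amount (69,000) is divided into 3 shares of 23,000: Oskar and Eira each take 23,000; Torin's 23,000 share passes to Torin's issue.
Torin's share (23,000) passes entirely to Tariq.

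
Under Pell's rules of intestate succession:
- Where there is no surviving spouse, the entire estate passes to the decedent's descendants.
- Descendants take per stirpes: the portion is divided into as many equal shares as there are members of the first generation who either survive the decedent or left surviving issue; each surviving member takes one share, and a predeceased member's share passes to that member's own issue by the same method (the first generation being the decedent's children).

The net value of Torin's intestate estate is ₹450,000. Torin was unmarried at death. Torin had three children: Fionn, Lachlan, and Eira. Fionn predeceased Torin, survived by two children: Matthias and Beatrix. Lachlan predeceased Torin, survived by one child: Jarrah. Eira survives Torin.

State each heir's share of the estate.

Matthias: ₹75,000; Beatrix: ₹75,000; Jarrah: ₹150,000; Eira: ₹150,000

The entire ₹450,000 passes to the descendants.
That amount (₹450,000) is divided into 3 shares of ₹150,000: Eira takes ₹150,000; Fionn's ₹150,000 share passes to Fionn's issue; Lachlan's ₹150,000 share passes to Lachlan's issue.
Fionn's share (₹150,000) is divided into 2 shares of ₹75,000: Matthias and Beatrix each take ₹75,000.
Lachlan's share (₹150,000) passes entirely to Jarrah.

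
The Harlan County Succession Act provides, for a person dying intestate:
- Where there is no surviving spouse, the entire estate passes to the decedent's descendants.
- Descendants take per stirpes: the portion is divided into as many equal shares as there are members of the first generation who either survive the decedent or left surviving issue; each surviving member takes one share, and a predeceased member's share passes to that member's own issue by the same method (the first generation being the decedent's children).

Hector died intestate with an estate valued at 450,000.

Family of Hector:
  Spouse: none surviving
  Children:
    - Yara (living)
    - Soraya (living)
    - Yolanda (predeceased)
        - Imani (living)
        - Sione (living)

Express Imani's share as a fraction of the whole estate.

Imani receives 1/6 of the estate.

The entire 450,000 passes to the descendants.
That amount (450,000) is divided into 3 shares of 150,000: Yara and Soraya each take 150,000; Yolanda's 150,000 share passes to Yolanda's issue.
Yolanda's share (150,000) is divided into 2 shares of 75,000: Imani and Sione each take 75,000.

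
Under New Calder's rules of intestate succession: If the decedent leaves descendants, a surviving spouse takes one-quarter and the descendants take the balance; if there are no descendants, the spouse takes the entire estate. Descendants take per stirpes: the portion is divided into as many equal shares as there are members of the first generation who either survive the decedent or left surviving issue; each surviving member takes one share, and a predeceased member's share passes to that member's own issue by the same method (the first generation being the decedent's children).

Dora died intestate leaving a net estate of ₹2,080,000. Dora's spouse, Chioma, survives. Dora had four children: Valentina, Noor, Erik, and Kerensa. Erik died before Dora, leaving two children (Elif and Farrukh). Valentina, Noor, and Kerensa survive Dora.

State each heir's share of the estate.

Chioma takes one-quarter of ₹2,080,000 = ₹520,000. The remaining ₹1,560,000 passes to the descendants.
The descendants' portion (₹1,560,000) is divided into 4 shares of ₹390,000: Valentina, Noor, and Kerensa each take ₹390,000; Erik's ₹390,000 share passes to Erik's issue.
Erik's share (₹390,000) is divided into 2 shares of ₹195,000: Elif and Farrukh each take ₹195,000.

Chioma: ₹520,000; Valentina: ₹390,000; Noor: ₹390,000; Elif: ₹195,000; Farrukh: ₹195,000; Kerensa: ₹390,000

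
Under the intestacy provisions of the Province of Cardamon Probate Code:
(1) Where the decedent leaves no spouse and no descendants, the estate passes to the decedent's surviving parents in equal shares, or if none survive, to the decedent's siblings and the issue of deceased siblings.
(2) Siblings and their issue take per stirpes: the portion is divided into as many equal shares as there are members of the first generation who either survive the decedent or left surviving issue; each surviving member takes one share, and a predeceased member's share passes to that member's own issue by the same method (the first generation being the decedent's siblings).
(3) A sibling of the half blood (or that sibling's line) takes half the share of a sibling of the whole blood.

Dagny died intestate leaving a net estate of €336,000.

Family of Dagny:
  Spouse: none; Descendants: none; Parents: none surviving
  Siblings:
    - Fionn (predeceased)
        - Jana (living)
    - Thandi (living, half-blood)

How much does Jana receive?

The entire €336,000 passes to the siblings and their issue.
Counting each half-blood sibling's line as half a unit, there are 3/2 units in €336,000, so one unit is €224,000. Whole-blood lines (Fionn) take €224,000 each; half-blood lines (Thandi) take €112,000 each.
Fionn's share (€224,000) passes entirely to Jana.

Jana receives €224,000.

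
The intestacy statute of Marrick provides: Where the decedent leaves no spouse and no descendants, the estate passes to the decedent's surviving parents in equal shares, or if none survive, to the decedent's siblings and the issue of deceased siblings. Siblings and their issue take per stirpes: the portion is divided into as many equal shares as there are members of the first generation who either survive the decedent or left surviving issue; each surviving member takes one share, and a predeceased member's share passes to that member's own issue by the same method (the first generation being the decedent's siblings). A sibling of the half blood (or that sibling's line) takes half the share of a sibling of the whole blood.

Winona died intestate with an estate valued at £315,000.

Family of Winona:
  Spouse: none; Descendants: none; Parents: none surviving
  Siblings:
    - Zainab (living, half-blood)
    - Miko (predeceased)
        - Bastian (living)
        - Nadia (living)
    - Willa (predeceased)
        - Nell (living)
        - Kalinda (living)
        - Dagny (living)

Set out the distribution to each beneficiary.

Zainab: £63,000; Bastian: £63,000; Nadia: £63,000; Nell: £42,000; Kalinda: £42,000; Dagny: £42,000

The entire £315,000 passes to the siblings and their issue.
Counting each half-blood sibling's line as half a unit, there are 5/2 units in £315,000, so one unit is £126,000. Whole-blood lines (Miko and Willa) take £126,000 each; half-blood lines (Zainab) take £63,000 each.
Miko's share (£126,000) is divided into 2 shares of £63,000: Bastian and Nadia each take £63,000.
Willa's share (£126,000) is divided into 3 shares of £42,000: Nell, Kalinda, and Dagny each take £42,000.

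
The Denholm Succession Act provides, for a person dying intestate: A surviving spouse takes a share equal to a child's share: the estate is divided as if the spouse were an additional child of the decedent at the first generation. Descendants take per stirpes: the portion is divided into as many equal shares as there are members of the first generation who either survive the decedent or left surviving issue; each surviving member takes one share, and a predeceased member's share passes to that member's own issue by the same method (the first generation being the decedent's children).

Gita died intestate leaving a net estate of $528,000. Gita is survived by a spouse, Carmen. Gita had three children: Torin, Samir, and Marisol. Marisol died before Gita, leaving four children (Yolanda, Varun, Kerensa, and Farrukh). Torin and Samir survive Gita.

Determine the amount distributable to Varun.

The spouse counts as an additional share at the children's level, so there are 4 primary shares of $132,000. Carmen takes one such share ($132,000).
The children's combined portion ($396,000) is divided into 3 shares of $132,000: Torin and Samir each take $132,000; Marisol's $132,000 share passes to Marisol's issue.
Marisol's share ($132,000) is divided into 4 shares of $33,000: Yolanda, Varun, Kerensa, and Farrukh each take $33,000.

Varun receives $33,000.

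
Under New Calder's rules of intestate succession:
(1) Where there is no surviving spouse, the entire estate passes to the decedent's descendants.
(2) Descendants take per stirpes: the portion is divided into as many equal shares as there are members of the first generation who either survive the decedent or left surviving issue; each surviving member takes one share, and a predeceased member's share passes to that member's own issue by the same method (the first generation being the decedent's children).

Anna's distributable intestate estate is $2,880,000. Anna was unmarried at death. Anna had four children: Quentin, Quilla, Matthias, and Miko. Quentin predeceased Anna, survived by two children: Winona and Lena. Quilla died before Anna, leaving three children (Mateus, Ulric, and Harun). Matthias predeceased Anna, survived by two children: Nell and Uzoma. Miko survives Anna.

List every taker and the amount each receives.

The entire $2,880,000 passes to the descendants.
That amount ($2,880,000) is divided into 4 shares of $720,000: Miko takes $720,000; Quentin's $720,000 share passes to Quentin's issue; Quilla's $720,000 share passes to Quilla's issue; Matthias's $720,000 share passes to Matthias's issue.
Quentin's share ($720,000) is divided into 2 shares of $360,000: Winona and Lena each take $360,000.
Quilla's share ($720,000) is divided into 3 shares of $240,000: Mateus, Ulric, and Harun each take $240,000.
Matthias's share ($720,000) is divided into 2 shares of $360,000: Nell and Uzoma each take $360,000.

Winona: $360,000; Lena: $360,000; Mateus: $240,000; Ulric: $240,000; Harun: $240,000; Nell: $360,000; Uzoma: $360,000; Miko: $720,000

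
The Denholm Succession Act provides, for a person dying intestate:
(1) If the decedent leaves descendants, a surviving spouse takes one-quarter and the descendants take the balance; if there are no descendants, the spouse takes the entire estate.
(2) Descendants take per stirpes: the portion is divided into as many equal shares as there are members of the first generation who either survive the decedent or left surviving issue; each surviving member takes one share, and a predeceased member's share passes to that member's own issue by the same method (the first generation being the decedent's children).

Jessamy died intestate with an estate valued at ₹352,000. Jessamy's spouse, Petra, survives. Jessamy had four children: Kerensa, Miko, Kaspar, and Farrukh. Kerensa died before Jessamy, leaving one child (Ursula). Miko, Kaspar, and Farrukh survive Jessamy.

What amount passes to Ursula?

Petra takes one-quarter of ₹352,000 = ₹88,000. The remaining ₹264,000 passes to the descendants.
The descendants' portion (₹264,000) is divided into 4 shares of ₹66,000: Miko, Kaspar, and Farrukh each take ₹66,000; Kerensa's ₹66,000 share passes to Kerensa's issue.
Kerensa's share (₹66,000) passes entirely to Ursula.

Ursula receives ₹66,000.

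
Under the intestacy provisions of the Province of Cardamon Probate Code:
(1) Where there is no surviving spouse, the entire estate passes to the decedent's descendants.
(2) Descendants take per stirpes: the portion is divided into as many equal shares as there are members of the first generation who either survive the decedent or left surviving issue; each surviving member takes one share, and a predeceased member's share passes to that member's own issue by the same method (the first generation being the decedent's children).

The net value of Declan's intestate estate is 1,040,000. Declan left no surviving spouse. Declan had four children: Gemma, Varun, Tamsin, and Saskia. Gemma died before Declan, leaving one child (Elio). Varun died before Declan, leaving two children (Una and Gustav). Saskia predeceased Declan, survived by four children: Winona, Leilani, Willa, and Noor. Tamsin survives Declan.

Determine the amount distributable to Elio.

Elio receives 260,000.

The entire 1,040,000 passes to the descendants.
That amount (1,040,000) is divided into 4 shares of 260,000: Tamsin takes 260,000; Gemma's 260,000 share passes to Gemma's issue; Varun's 260,000 share passes to Varun's issue; Saskia's 260,000 share passes to Saskia's issue.
Gemma's share (260,000) passes entirely to Elio.
Varun's share (260,000) is divided into 2 shares of 130,000: Una and Gustav each take 130,000.
Saskia's share (260,000) is divided into 4 shares of 65,000: Winona, Leilani, Willa, and Noor each take 65,000.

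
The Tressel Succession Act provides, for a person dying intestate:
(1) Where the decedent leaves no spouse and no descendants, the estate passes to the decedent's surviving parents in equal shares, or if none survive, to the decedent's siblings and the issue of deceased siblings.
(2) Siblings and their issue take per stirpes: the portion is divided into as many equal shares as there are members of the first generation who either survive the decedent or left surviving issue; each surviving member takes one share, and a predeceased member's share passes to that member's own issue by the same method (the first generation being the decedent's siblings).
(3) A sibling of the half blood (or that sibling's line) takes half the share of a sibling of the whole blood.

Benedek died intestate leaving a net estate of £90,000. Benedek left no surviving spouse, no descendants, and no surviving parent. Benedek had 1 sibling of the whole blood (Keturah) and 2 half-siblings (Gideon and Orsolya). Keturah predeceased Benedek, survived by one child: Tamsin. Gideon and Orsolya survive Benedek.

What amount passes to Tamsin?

Tamsin receives £45,000.

The entire £90,000 passes to the siblings and their issue.
Counting each half-blood sibling's line as half a unit, there are 2 units in £90,000, so one unit is £45,000. Whole-blood lines (Keturah) take £45,000 each; half-blood lines (Gideon and Orsolya) take £22,500 each.
Keturah's share (£45,000) passes entirely to Tamsin.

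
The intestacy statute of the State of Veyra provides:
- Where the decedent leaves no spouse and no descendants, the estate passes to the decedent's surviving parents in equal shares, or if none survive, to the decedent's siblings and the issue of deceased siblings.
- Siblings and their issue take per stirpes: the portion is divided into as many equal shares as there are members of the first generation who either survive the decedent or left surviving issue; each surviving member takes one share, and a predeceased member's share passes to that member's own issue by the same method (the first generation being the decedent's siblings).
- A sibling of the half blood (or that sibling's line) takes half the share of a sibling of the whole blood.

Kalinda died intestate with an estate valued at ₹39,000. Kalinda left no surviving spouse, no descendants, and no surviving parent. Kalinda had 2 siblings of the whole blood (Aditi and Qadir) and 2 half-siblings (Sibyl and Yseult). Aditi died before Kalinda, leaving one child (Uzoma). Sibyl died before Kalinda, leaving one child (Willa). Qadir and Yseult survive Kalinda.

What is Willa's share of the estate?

Willa receives ₹6,500.

The entire ₹39,000 passes to the siblings and their issue.
Counting each half-blood sibling's line as half a unit, there are 3 units in ₹39,000, so one unit is ₹13,000. Whole-blood lines (Aditi and Qadir) take ₹13,000 each; half-blood lines (Sibyl and Yseult) take ₹6,500 each.
Aditi's share (₹13,000) passes entirely to Uzoma.
Sibyl's share (₹6,500) passes entirely to Willa.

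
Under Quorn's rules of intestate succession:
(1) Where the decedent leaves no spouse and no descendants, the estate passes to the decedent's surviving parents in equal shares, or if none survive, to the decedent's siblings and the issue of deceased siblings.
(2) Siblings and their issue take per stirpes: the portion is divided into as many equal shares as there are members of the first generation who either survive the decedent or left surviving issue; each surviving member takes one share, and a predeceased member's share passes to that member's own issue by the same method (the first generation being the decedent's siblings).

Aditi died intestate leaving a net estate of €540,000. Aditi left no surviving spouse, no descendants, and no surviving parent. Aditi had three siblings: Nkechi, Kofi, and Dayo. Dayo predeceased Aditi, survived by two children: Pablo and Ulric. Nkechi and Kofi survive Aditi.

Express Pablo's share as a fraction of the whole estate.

The entire €540,000 passes to the siblings and their issue.
That amount (€540,000) is divided into 3 shares of €180,000: Nkechi and Kofi each take €180,000; Dayo's €180,000 share passes to Dayo's issue.
Dayo's share (€180,000) is divided into 2 shares of €90,000: Pablo and Ulric each take €90,000.

Pablo receives 1/6 of the estate.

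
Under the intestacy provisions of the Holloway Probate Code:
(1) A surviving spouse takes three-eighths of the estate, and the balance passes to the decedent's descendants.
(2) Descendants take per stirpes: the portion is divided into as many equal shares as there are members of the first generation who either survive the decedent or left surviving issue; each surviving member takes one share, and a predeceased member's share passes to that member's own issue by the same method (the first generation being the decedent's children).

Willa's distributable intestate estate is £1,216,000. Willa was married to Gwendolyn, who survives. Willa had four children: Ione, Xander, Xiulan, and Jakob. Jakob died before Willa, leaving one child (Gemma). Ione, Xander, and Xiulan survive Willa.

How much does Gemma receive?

Gwendolyn takes three-eighths of £1,216,000 = £456,000. The remaining £760,000 passes to the descendants.
The descendants' portion (£760,000) is divided into 4 shares of £190,000: Ione, Xander, and Xiulan each take £190,000; Jakob's £190,000 share passes to Jakob's issue.
Jakob's share (£190,000) passes entirely to Gemma.

Gemma receives £190,000.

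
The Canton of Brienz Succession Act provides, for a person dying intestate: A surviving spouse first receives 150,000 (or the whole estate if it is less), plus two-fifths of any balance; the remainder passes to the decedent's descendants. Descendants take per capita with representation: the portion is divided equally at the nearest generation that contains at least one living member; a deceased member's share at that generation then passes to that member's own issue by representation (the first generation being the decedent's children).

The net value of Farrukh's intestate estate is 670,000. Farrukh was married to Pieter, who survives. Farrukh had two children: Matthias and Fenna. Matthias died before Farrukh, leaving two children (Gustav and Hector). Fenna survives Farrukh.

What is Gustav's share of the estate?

Pieter first takes 150,000, leaving a balance of 520,000. Pieter then takes two-fifths of the balance (208,000), for a total of 358,000. The remaining 312,000 passes to the descendants.
The descendants' portion (312,000) is divided into 2 shares of 156,000: Fenna takes 156,000; Matthias's 156,000 share passes to Matthias's issue.
Matthias's share (156,000) is divided into 2 shares of 78,000: Gustav and Hector each take 78,000.

Gustav receives 78,000.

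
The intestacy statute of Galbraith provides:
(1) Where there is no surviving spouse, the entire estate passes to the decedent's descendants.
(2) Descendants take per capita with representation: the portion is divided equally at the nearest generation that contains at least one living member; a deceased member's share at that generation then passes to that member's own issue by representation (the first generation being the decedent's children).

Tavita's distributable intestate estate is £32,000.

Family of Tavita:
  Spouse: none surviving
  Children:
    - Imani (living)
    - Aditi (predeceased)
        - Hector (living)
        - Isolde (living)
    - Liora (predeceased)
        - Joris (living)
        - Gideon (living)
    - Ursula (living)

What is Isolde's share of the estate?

The entire £32,000 passes to the descendants.
That amount (£32,000) is divided into 4 shares of £8,000: Imani and Ursula each take £8,000; Aditi's £8,000 share passes to Aditi's issue; Liora's £8,000 share passes to Liora's issue.
Aditi's share (£8,000) is divided into 2 shares of £4,000: Hector and Isolde each take £4,000.
Liora's share (£8,000) is divided into 2 shares of £4,000: Joris and Gideon each take £4,000.

Isolde receives £4,000.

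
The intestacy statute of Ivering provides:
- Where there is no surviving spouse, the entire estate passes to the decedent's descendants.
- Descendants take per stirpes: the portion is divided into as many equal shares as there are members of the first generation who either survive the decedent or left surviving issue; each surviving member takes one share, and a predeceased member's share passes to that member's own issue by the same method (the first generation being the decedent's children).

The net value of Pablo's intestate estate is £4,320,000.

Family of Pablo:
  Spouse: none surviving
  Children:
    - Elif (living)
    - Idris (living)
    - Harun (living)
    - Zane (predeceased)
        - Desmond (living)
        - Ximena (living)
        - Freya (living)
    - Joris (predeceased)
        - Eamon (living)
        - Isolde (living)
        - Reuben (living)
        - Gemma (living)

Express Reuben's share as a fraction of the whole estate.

Reuben receives 1/20 of the estate.

The entire £4,320,000 passes to the descendants.
That amount (£4,320,000) is divided into 5 shares of £864,000: Elif, Idris, and Harun each take £864,000; Zane's £864,000 share passes to Zane's issue; Joris's £864,000 share passes to Joris's issue.
Zane's share (£864,000) is divided into 3 shares of £288,000: Desmond, Ximena, and Freya each take £288,000.
Joris's share (£864,000) is divided into 4 shares of £216,000: Eamon, Isolde, Reuben, and Gemma each take £216,000.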